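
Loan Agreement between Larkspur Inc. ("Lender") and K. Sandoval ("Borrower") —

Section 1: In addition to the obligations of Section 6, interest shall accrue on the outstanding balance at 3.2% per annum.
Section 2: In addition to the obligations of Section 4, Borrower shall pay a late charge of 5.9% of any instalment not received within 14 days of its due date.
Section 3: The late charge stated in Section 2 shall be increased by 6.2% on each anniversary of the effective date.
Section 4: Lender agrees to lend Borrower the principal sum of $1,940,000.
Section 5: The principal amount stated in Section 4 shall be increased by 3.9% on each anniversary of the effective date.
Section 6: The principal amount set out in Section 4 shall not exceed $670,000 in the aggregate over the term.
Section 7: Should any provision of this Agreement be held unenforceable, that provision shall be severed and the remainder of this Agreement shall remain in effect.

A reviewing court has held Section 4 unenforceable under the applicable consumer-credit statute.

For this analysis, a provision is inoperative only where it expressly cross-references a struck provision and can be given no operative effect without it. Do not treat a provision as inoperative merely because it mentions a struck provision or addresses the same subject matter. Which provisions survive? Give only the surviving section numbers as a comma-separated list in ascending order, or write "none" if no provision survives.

1, 2, 3, 7

Section 4 is struck. Section 5 operates only by reference to Section 4, so it falls with Section 4. Section 6 does nothing except set the aggregate cap on the principal amount by reference to Section 4; with Section 4 gone it has no independent effect and is inoperative. Section 2 mentions Section 4 but its own obligation stands independently of Section 4, so Section 2 is not affected. Although Section 1 refers to Section 6, its operative terms do not depend on Section 6, so it remains in effect. Under the severability clause in Section 7, the remaining provisions continue in force. Section 1, Section 2, Section 3, and Section 7 remain in effect.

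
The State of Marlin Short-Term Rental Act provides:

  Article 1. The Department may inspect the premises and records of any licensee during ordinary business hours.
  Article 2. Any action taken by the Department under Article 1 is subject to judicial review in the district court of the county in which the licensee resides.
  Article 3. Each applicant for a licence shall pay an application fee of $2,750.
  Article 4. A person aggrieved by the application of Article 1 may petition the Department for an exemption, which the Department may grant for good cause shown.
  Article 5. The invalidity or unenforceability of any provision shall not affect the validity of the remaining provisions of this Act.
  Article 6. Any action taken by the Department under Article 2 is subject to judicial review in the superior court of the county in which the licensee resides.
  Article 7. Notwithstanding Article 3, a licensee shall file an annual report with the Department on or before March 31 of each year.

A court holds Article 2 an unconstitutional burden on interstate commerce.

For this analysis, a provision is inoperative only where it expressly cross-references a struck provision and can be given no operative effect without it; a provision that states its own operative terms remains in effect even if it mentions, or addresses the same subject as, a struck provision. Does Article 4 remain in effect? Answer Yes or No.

Article 2 is struck. Article 6 has no operative effect of its own apart from Article 2 and is therefore inoperative. Article 5 is a severability clause and preserves every provision that can still be given independent effect. The provisions still in force are Article 1, Article 3, Article 4, Article 5, and Article 7. Article 4 is among the surviving provisions, so the answer is yes.

Yes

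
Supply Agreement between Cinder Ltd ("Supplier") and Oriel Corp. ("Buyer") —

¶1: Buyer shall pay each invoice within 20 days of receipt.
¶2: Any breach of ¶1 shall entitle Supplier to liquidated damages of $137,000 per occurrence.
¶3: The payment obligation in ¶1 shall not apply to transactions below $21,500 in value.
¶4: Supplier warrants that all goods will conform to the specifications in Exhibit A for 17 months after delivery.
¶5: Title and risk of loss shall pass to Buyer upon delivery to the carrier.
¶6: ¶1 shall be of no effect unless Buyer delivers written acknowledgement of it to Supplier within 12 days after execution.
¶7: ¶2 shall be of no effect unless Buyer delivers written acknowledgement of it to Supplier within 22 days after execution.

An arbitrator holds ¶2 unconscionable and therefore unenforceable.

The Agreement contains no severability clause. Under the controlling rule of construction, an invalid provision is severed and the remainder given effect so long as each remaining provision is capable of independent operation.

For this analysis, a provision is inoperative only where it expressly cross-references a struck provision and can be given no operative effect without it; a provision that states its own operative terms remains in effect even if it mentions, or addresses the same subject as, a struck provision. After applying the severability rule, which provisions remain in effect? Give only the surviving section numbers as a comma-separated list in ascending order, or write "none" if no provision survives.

¶2 is struck. ¶7 has no operative effect of its own apart from ¶2 and is therefore inoperative. With no severability clause, the stated default rule severs what cannot stand and enforces each remaining provision that can operate on its own. ¶1, ¶3, ¶4, ¶5, and ¶6 remain in effect.

1, 3, 4, 5, 6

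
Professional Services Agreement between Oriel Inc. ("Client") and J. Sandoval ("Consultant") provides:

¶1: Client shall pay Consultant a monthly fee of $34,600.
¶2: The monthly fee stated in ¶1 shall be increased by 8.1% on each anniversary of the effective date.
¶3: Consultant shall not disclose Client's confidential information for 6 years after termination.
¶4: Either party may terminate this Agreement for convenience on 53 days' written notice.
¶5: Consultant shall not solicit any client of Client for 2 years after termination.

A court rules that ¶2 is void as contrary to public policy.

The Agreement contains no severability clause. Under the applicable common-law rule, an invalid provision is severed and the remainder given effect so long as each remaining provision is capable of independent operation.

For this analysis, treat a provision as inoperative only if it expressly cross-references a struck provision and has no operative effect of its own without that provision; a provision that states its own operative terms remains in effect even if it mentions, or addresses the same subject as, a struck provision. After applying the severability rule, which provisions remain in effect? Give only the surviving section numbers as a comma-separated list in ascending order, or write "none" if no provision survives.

1, 3, 4, 5

¶2 is struck. No other provision's operative terms depend on ¶2. Under the stated default rule, only provisions that cannot operate independently fall away; the rest are enforced. That leaves ¶1, ¶3, ¶4, and ¶5 in effect.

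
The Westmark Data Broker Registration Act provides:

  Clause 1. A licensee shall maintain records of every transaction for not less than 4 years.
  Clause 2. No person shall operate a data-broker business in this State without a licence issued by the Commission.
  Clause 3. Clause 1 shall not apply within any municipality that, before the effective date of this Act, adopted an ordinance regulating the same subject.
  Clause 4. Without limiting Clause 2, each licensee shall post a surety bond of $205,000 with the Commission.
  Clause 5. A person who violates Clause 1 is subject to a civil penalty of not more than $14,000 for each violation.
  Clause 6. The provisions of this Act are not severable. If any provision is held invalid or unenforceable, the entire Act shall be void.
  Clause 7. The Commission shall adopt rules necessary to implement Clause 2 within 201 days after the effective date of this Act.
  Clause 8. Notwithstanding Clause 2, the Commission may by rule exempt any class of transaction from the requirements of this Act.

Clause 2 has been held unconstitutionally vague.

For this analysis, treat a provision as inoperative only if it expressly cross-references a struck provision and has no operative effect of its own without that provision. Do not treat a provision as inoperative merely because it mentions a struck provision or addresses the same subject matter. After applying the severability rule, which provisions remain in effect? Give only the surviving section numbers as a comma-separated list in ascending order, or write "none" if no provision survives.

none

Clause 2 is struck. The only function of Clause 7 is the rulemaking mandate for Clause 2, so it cannot stand once Clause 2 is removed. Clause 6 provides that the Act is not severable, so the invalidity of any one provision voids the entire Act. No provision of the Act survives.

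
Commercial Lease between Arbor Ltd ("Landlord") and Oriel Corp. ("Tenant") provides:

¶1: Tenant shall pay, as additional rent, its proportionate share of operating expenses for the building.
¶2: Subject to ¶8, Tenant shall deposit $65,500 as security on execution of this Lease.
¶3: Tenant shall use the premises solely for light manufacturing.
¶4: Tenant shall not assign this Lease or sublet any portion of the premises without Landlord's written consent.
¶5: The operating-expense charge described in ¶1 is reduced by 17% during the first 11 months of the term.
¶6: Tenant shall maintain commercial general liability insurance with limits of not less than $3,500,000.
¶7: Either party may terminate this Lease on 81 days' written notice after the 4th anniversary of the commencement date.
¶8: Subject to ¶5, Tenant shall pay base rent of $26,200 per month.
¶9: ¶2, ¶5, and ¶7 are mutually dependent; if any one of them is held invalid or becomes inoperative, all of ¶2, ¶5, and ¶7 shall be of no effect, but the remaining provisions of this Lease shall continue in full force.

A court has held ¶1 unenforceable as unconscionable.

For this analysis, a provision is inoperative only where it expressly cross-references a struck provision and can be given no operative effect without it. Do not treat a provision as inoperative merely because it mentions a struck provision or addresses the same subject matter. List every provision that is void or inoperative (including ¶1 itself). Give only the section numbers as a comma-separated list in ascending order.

¶1 is struck. ¶5 does nothing except set the introductory reduction to the operating-expense charge by reference to ¶1; with ¶1 gone it has no independent effect and is inoperative. ¶8 mentions ¶5 but its own obligation stands independently of ¶5, so ¶8 is not affected. ¶9 declares ¶2, ¶5, and ¶7 mutually dependent; since one of them has fallen, all of them are of no effect. That brings down ¶2 and ¶7 as well. The remainder continues in force under ¶9. The provisions still in force are ¶3, ¶4, ¶6, ¶8, and ¶9.

1, 2, 5, 7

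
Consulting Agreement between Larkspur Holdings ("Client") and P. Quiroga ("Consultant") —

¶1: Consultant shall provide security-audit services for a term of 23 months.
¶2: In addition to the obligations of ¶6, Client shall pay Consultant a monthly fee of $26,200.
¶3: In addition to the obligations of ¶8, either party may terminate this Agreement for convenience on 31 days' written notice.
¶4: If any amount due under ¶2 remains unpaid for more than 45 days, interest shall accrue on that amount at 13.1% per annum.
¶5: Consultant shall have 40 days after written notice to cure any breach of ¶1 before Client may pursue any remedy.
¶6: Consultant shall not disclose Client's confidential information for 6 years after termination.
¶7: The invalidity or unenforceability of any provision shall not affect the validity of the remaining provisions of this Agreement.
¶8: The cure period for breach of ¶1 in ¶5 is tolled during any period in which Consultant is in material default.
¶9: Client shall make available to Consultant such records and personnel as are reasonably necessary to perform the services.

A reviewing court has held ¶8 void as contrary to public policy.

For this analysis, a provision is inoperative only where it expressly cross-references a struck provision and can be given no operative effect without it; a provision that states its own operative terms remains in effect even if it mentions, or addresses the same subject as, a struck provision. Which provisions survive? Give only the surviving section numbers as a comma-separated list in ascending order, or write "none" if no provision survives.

¶8 is struck. ¶3 mentions ¶8 but its own obligation stands independently of ¶8, so ¶3 is not affected. Nothing else in the Agreement is defined by reference to ¶8. ¶7 is a severability clause and preserves every provision that can still be given independent effect. ¶1, ¶2, ¶3, ¶4, ¶5, ¶6, ¶7, and ¶9 remain in effect.

1, 2, 3, 4, 5, 6, 7, 9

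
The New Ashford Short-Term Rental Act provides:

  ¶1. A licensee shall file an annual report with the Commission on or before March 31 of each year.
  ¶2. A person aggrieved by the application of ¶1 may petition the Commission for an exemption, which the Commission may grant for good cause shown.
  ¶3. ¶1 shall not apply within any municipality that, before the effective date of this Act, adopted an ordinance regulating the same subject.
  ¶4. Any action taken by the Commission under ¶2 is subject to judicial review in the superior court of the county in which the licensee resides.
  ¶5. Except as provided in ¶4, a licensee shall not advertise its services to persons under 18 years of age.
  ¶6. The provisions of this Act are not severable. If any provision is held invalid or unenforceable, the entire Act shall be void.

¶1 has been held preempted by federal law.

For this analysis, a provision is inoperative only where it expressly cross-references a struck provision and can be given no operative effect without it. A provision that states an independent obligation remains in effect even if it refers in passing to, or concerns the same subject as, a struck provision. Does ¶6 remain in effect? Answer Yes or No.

¶1 is struck. The only function of ¶2 is the exemption procedure for ¶1, so it cannot stand once ¶1 is removed. The only function of ¶3 is the local-preemption carve-out from ¶1, so it cannot stand once ¶1 is removed. ¶4 has no operative effect of its own apart from ¶2 and is therefore inoperative. ¶6 provides that the Act is not severable, so the invalidity of any one provision voids the entire Act. No provision of the Act survives. ¶6 is among the inoperative provisions, so the answer is no.

No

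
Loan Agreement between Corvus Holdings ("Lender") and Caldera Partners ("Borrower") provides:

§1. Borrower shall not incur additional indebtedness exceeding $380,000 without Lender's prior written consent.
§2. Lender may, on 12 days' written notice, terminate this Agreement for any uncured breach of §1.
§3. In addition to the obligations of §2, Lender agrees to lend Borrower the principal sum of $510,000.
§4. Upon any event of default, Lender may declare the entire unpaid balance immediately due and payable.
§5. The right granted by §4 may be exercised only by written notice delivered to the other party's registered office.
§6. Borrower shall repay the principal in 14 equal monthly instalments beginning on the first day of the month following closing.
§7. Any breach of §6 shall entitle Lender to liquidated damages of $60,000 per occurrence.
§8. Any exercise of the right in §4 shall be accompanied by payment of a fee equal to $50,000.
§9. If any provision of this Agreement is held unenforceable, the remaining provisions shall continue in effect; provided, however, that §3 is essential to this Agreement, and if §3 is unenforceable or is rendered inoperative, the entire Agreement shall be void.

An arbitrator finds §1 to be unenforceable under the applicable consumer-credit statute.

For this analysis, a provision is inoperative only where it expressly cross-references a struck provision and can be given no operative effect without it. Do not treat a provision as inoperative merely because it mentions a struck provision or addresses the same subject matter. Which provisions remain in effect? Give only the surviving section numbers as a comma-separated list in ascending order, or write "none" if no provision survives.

§1 is struck. §2 operates only by reference to §1, so it falls with §1. §3 mentions §2 but its own obligation stands independently of §2, so §3 is not affected. §9 makes §3 an essential term, but §3 is unaffected, so the severability proviso in §9 preserves the remaining provisions. The provisions still in force are §3, §4, §5, §6, §7, §8, and §9.

3, 4, 5, 6, 7, 8, 9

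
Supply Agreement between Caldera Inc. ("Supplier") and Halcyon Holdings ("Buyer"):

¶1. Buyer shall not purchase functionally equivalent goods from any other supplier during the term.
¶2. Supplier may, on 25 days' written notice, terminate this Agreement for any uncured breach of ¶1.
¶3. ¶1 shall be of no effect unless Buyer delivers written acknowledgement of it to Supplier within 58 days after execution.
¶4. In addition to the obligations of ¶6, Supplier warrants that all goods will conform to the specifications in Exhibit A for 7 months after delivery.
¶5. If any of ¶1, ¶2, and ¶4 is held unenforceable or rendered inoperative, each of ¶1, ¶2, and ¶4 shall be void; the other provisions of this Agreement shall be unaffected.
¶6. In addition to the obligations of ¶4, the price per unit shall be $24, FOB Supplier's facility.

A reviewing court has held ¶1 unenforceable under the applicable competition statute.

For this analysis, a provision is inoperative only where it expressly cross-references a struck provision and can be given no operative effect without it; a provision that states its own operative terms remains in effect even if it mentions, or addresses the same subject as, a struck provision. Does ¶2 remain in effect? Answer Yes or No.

No

¶1 is struck. ¶2 operates only by reference to ¶1, so it falls with ¶1. ¶3 has no operative effect of its own apart from ¶1 and is therefore inoperative. ¶6 mentions ¶4 but its own obligation stands independently of ¶4, so ¶6 is not affected. ¶5 declares ¶1, ¶2, and ¶4 mutually dependent; since one of them has fallen, all of them are of no effect. That brings down ¶4 as well. The remainder continues in force under ¶5. That leaves ¶5 and ¶6 in effect. ¶2 is among the inoperative provisions, so the answer is no.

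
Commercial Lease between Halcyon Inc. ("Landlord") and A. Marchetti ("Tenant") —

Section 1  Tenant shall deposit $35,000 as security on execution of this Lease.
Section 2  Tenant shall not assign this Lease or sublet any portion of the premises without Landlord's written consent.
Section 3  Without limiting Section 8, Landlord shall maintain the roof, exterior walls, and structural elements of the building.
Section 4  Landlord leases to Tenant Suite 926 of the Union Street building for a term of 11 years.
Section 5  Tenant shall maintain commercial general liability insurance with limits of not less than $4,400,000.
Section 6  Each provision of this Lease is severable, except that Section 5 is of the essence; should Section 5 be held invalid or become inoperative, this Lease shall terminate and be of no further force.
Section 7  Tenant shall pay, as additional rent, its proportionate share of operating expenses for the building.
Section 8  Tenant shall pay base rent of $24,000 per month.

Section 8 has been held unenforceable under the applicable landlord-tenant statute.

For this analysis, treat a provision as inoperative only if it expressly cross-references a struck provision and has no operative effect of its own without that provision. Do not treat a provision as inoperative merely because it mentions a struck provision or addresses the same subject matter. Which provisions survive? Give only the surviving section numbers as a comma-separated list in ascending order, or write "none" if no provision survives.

Section 8 is struck. Section 3 mentions Section 8 but its own obligation stands independently of Section 8, so Section 3 is not affected. Nothing else in the Lease is defined by reference to Section 8. Section 6 makes Section 5 an essential term, but Section 5 is unaffected, so the severability proviso in Section 6 preserves the remaining provisions. The provisions still in force are Section 1, Section 2, Section 3, Section 4, Section 5, Section 6, and Section 7.

1, 2, 3, 4, 5, 6, 7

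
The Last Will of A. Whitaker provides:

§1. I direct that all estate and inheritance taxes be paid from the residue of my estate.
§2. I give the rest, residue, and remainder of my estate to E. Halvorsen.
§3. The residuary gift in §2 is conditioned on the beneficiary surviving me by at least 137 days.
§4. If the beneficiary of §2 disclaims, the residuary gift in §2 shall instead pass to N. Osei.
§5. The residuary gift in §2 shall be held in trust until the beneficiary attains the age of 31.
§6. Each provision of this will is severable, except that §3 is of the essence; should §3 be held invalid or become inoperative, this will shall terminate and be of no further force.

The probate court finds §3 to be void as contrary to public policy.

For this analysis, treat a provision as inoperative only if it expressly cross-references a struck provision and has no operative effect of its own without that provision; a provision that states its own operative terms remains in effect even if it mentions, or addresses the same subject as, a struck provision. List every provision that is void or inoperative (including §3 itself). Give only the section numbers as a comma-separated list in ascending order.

§3 is struck. No other provision's operative terms depend on §3. §6 makes §3 an essential term, and §3 is the provision held invalid; under §6, the entire will is therefore void. No provision of the will survives.

1, 2, 3, 4, 5, 6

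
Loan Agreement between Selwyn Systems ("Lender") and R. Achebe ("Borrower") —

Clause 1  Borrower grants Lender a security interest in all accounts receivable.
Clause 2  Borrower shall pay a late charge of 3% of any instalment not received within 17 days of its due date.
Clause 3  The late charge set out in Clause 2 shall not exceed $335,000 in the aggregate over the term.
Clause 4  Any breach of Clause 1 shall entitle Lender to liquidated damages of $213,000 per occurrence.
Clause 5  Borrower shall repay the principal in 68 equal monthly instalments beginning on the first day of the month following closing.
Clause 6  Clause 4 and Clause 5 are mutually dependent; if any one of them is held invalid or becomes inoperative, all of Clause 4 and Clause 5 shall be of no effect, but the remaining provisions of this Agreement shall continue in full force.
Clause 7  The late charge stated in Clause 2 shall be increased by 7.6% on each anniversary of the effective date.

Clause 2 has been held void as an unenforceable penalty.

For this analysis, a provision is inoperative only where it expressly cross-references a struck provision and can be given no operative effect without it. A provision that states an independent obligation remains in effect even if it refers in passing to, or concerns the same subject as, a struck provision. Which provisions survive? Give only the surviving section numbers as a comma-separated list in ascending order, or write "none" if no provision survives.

1, 4, 5, 6

Clause 2 is struck. The whole of Clause 3 is the aggregate cap on the late charge, defined by reference to Clause 2, so Clause 3 cannot stand once Clause 2 is removed. The whole of Clause 7 is the escalation of the late charge, defined by reference to Clause 2, so Clause 7 cannot stand once Clause 2 is removed. Clause 6 ties Clause 4 and Clause 5 together, but none of those is affected here; the remaining provisions continue in force under Clause 6. That leaves Clause 1, Clause 4, Clause 5, and Clause 6 in effect.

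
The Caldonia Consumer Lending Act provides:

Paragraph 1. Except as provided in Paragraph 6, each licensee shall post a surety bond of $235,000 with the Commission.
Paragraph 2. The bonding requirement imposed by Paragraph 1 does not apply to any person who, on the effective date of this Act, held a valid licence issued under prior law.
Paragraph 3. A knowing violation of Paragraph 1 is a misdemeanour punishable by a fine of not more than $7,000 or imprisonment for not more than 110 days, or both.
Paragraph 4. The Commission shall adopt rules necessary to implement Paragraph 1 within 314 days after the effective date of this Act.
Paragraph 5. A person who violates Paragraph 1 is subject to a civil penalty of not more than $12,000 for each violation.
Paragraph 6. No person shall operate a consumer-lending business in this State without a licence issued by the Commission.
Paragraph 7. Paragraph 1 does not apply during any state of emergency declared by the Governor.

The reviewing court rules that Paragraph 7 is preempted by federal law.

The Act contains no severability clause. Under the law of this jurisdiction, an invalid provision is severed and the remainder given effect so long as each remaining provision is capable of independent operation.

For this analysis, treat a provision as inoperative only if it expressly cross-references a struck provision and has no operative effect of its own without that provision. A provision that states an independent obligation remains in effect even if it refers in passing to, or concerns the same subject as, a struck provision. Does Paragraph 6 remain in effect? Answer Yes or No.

Yes

Paragraph 7 is struck. No other provision's operative terms depend on Paragraph 7. Under the stated default rule, only provisions that cannot operate independently fall away; the rest are enforced. That leaves Paragraph 1, Paragraph 2, Paragraph 3, Paragraph 4, Paragraph 5, and Paragraph 6 in effect. Paragraph 6 is among the surviving provisions, so the answer is yes.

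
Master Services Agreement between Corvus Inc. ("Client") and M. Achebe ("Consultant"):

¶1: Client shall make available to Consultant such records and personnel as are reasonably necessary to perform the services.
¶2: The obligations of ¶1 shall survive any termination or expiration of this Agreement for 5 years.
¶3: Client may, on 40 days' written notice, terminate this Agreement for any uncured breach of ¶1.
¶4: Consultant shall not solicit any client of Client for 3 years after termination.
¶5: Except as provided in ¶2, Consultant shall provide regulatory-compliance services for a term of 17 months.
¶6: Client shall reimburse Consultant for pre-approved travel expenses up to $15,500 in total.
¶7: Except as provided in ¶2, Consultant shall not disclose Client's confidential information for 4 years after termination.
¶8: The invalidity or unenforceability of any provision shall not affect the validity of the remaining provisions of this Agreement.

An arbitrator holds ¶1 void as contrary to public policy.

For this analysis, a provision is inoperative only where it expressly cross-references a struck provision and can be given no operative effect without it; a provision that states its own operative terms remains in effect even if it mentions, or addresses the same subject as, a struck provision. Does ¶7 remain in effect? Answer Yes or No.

Yes

¶1 is struck. ¶2 has no operative effect of its own apart from ¶1 and is therefore inoperative. ¶3 has no operative effect of its own apart from ¶1 and is therefore inoperative. ¶7 mentions ¶2 but its own obligation stands independently of ¶2, so ¶7 is not affected. Although ¶5 refers to ¶2, its operative terms do not depend on ¶2, so it remains in effect. ¶8 is a severability clause and preserves every provision that can still be given independent effect. ¶4, ¶5, ¶6, ¶7, and ¶8 remain in effect. ¶7 is among the surviving provisions, so the answer is yes.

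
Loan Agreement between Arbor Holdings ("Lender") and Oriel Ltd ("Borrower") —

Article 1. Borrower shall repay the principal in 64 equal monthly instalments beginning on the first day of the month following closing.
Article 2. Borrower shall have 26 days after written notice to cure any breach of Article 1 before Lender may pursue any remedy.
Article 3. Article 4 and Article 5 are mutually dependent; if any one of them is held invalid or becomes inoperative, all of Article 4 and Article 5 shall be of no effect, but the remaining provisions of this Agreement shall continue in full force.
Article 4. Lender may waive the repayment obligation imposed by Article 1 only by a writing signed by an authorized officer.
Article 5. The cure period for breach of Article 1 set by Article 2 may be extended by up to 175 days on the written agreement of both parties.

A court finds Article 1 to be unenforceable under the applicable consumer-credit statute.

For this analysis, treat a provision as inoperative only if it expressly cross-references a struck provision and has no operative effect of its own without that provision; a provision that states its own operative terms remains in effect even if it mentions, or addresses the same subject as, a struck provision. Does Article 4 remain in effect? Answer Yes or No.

Article 1 is struck. Article 2 merely fixes the cure period for breach of Article 1; with Article 1 gone it has nothing to operate on and falls away. The only function of Article 4 is the waiver condition for Article 1, so it cannot stand once Article 1 is removed. The whole of Article 5 is the extension of the cure period for breach of Article 1, defined by reference to Article 2, so Article 5 cannot stand once Article 2 is removed. Article 3 declares Article 4 and Article 5 mutually dependent; since one of them has fallen, all of them are of no effect. The remainder continues in force under Article 3. Only Article 3 remains in effect. Article 4 is among the inoperative provisions, so the answer is no.

No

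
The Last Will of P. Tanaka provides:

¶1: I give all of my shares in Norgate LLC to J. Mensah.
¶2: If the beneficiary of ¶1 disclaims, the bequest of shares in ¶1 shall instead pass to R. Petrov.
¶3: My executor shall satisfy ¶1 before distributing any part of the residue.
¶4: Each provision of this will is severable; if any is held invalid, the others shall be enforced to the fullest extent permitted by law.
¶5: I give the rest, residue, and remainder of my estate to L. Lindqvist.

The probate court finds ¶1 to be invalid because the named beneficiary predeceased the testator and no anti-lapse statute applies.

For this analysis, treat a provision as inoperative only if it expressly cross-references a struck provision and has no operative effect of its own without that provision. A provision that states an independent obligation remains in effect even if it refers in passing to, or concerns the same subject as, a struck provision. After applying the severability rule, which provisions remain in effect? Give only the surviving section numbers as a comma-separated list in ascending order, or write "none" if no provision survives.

¶1 is struck. The only function of ¶2 is the alternative disposition for ¶1, so it cannot stand once ¶1 is removed. ¶3 has no operative effect of its own apart from ¶1 and is therefore inoperative. ¶4 is a severability clause and preserves every provision that can still be given independent effect. The provisions still in force are ¶4 and ¶5.

4, 5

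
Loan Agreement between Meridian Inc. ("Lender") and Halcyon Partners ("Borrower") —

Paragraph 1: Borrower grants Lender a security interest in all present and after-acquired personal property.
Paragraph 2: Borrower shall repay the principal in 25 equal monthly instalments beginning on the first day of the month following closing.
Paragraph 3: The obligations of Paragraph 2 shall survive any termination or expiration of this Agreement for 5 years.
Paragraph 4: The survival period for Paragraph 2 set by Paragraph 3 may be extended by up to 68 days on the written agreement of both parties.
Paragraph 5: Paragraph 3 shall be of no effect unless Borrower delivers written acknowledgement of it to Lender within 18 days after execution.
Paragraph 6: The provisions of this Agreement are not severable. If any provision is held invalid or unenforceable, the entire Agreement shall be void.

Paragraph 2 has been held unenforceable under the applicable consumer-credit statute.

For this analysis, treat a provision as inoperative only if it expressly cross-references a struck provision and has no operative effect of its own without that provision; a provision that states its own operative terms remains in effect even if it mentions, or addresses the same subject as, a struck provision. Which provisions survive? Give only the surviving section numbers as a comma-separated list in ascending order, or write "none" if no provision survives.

Paragraph 2 is struck. Paragraph 3 merely fixes the survival period for Paragraph 2; with Paragraph 2 gone it has nothing to operate on and falls away. Paragraph 4 does nothing except set the extension of the survival period for Paragraph 2 by reference to Paragraph 3; with Paragraph 3 gone it has no independent effect and is inoperative. Paragraph 5 operates only by reference to Paragraph 3, so it falls with Paragraph 3. Paragraph 6 provides that the Agreement is not severable, so the invalidity of any one provision voids the entire Agreement. No provision of the Agreement survives.

none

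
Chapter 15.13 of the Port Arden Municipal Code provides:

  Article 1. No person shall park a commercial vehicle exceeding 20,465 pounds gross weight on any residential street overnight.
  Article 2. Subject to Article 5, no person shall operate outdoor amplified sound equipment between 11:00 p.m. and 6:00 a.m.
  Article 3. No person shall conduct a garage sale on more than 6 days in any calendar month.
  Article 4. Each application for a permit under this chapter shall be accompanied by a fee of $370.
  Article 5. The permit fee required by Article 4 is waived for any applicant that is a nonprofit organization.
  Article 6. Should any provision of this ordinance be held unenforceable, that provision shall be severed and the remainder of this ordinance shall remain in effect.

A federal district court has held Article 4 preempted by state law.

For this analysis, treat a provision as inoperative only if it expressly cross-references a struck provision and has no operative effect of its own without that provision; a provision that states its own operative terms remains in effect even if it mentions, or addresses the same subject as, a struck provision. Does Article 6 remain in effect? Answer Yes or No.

Yes

Article 4 is struck. Article 5 has no operative effect of its own apart from Article 4 and is therefore inoperative. Article 2 mentions Article 5 but its own obligation stands independently of Article 5, so Article 2 is not affected. Article 6 is a severability clause and preserves every provision that can still be given independent effect. Article 1, Article 2, Article 3, and Article 6 remain in effect. Article 6 is among the surviving provisions, so the answer is yes.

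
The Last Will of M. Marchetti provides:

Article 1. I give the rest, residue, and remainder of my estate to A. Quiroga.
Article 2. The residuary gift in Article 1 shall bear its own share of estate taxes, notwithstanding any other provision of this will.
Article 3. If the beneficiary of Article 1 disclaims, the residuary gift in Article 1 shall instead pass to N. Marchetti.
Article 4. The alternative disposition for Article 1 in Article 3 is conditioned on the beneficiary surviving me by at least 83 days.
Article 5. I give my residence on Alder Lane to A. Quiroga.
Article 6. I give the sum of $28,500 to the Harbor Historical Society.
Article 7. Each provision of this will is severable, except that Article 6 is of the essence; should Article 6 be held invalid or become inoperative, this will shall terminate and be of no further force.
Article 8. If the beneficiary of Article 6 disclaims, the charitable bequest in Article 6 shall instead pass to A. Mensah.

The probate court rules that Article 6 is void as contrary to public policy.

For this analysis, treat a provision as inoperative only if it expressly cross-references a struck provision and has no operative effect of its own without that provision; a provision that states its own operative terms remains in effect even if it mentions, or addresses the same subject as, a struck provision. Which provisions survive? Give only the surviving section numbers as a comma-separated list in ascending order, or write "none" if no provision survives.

none

Article 6 is struck. The only function of Article 8 is the alternative disposition for Article 6, so it cannot stand once Article 6 is removed. Article 7 makes Article 6 an essential term, and Article 6 is the provision held invalid; under Article 7, the entire will is therefore void. No provision of the will survives.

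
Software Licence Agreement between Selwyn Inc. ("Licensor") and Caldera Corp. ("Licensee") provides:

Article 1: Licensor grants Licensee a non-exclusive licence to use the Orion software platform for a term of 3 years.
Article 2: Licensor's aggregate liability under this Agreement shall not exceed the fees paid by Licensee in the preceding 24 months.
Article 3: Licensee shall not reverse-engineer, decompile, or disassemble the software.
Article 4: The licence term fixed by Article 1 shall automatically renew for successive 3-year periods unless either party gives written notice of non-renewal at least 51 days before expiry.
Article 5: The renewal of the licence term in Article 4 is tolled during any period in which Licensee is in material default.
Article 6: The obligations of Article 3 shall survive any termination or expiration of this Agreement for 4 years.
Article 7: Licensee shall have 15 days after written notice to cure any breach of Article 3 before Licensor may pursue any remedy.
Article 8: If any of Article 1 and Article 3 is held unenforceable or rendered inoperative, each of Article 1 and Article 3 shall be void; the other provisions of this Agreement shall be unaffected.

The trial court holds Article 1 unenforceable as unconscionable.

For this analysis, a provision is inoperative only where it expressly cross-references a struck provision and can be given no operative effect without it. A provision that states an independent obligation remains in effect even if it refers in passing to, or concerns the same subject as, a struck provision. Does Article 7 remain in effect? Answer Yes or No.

No

Article 1 is struck. Article 4 does nothing except set the renewal of the licence term by reference to Article 1; with Article 1 gone it has no independent effect and is inoperative. Article 5 has no operative effect of its own apart from Article 4 and is therefore inoperative. Article 8 declares Article 1 and Article 3 mutually dependent; since one of them has fallen, all of them are of no effect. That brings down Article 3 as well. Article 6 and Article 7 in turn depend solely on a provision now struck and likewise fall. The remainder continues in force under Article 8. That leaves Article 2 and Article 8 in effect. Article 7 is among the inoperative provisions, so the answer is no.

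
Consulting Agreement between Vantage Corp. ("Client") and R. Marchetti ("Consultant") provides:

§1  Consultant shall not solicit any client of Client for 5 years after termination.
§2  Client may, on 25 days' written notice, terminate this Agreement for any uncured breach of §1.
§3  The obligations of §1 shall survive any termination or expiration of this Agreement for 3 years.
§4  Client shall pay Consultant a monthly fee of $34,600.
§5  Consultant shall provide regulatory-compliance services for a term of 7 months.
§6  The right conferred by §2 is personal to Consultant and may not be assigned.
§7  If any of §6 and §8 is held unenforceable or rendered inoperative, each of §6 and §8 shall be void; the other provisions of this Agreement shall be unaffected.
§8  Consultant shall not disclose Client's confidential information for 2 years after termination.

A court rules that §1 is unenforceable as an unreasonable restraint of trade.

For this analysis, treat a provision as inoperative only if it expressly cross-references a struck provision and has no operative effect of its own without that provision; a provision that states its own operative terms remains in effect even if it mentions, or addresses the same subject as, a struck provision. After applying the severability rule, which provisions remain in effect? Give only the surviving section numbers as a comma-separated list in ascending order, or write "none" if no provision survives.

§1 is struck. §2 has no operative effect of its own apart from §1 and is therefore inoperative. §3 has no operative effect of its own apart from §1 and is therefore inoperative. §6 operates only by reference to §2, so it falls with §2. §7 declares §6 and §8 mutually dependent; since one of them has fallen, all of them are of no effect. That brings down §8 as well. The remainder continues in force under §7. The provisions still in force are §4, §5, and §7.

4, 5, 7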